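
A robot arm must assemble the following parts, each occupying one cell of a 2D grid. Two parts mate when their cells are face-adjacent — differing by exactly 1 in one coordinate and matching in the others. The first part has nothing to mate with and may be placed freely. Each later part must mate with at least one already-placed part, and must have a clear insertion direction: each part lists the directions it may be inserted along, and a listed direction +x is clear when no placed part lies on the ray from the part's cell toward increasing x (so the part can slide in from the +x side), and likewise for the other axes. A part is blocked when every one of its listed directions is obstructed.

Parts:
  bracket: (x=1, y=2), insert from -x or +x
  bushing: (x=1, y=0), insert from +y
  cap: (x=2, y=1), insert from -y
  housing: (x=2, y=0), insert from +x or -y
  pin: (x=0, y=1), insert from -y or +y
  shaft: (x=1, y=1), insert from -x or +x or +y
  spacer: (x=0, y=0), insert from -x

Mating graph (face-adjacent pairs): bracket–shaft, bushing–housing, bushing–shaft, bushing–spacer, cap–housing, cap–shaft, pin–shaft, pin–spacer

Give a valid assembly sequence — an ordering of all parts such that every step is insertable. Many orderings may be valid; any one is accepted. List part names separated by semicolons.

1. pin@(0, 1) [-y clear] — {pin}
2. spacer@(0, 0) [-x clear] — {pin, spacer}
3. bushing@(1, 0) [+y clear] — {bushing, pin, spacer}
4. shaft@(1, 1) [+x clear] — {bushing, pin, shaft, spacer}
5. cap@(2, 1) [-y clear] — {bushing, cap, pin, shaft, spacer}
6. bracket@(1, 2) [-x clear] — {bracket, bushing, cap, pin, shaft, spacer}
7. housing@(2, 0) [+x clear] — {bracket, bushing, cap, housing, pin, shaft, spacer}

pin; spacer; bushing; shaft; cap; bracket; housing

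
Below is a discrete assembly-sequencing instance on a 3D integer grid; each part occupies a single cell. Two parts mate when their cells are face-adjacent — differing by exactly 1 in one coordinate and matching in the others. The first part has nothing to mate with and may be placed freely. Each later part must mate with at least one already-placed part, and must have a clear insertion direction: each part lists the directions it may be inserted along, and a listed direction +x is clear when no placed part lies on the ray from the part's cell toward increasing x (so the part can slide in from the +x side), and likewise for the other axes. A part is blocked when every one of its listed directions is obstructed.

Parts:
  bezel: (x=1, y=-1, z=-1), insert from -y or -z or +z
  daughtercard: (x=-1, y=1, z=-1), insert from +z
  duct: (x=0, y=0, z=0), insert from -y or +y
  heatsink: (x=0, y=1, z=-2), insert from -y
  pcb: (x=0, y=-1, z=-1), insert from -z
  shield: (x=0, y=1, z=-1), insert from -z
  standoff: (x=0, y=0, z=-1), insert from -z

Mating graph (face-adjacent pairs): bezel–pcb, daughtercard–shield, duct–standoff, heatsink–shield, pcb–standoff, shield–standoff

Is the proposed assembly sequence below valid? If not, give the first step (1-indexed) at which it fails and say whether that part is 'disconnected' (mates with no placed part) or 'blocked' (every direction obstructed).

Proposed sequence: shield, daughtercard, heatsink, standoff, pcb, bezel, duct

1. shield@(0, 1, -1) [-z clear] — {shield}
2. daughtercard@(-1, 1, -1) [+z clear] — {daughtercard, shield}
3. heatsink@(0, 1, -2) [-y clear] — {daughtercard, heatsink, shield}
4. standoff@(0, 0, -1) [-z clear] — {daughtercard, heatsink, shield, standoff}
5. pcb@(0, -1, -1) [-z clear] — {daughtercard, heatsink, pcb, shield, standoff}
6. bezel@(1, -1, -1) [-y clear] — {bezel, daughtercard, heatsink, pcb, shield, standoff}
7. duct@(0, 0, 0) [-y clear] — {bezel, daughtercard, duct, heatsink, pcb, shield, standoff}

Valid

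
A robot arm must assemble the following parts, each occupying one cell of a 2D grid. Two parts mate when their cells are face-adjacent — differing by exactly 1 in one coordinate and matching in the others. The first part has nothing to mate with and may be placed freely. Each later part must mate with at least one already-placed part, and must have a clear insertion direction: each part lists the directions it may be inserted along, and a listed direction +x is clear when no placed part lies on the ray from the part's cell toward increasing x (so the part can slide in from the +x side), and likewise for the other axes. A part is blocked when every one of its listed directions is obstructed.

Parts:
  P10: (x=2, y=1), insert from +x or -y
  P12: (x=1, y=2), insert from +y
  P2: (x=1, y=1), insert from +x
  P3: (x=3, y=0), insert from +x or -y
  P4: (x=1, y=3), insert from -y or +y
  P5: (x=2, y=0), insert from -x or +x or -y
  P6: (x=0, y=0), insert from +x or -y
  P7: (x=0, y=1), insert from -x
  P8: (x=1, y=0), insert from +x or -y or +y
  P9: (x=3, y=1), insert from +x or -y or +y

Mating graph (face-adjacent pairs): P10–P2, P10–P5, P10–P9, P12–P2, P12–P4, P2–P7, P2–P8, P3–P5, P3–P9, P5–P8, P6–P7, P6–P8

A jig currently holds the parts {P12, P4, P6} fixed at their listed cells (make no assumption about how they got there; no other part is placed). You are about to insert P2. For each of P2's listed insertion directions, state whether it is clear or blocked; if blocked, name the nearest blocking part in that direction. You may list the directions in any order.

+x: ray from P2(1, 1) has no placed part ⇒ clear

+x: clear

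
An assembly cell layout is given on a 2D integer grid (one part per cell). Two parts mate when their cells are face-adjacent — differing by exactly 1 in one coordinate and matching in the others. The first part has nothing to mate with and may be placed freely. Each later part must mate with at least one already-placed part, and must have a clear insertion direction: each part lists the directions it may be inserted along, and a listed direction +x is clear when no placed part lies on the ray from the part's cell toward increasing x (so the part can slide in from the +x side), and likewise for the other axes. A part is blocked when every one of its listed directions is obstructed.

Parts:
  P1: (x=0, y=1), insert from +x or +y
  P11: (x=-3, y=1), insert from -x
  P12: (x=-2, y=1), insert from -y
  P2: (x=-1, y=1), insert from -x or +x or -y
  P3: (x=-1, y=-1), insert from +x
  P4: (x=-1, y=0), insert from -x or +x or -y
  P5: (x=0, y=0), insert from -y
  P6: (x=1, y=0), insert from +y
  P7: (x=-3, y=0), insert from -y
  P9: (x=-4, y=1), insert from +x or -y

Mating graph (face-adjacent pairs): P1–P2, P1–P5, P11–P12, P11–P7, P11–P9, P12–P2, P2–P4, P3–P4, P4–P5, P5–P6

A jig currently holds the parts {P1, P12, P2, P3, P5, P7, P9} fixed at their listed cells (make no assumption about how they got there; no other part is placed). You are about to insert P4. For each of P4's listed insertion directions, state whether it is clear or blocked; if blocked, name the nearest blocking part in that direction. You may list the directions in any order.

+x: blocked by P5; -x: blocked by P7; -y: blocked by P3

-x: nearest on ray is P7@(-3, 0) ⇒ blocked
+x: nearest on ray is P5@(0, 0) ⇒ blocked
-y: nearest on ray is P3@(-1, -1) ⇒ blocked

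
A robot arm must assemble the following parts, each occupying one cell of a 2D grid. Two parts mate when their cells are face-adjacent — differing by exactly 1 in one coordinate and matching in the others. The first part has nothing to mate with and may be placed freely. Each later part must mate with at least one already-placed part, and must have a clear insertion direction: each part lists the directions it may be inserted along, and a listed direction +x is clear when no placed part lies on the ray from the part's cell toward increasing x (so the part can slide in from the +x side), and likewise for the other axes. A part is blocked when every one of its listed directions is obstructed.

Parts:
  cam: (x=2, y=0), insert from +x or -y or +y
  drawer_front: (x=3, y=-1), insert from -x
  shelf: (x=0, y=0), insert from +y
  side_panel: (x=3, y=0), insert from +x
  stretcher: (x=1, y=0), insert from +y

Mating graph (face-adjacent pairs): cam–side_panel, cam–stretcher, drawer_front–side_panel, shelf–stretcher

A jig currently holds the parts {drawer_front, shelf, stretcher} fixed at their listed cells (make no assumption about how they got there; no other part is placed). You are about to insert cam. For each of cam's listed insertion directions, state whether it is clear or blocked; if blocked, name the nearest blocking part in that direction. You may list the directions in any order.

+x: clear; +y: clear; -y: clear

+x: ray from cam(2, 0) has no placed part ⇒ clear
-y: ray from cam(2, 0) has no placed part ⇒ clear
+y: ray from cam(2, 0) has no placed part ⇒ clear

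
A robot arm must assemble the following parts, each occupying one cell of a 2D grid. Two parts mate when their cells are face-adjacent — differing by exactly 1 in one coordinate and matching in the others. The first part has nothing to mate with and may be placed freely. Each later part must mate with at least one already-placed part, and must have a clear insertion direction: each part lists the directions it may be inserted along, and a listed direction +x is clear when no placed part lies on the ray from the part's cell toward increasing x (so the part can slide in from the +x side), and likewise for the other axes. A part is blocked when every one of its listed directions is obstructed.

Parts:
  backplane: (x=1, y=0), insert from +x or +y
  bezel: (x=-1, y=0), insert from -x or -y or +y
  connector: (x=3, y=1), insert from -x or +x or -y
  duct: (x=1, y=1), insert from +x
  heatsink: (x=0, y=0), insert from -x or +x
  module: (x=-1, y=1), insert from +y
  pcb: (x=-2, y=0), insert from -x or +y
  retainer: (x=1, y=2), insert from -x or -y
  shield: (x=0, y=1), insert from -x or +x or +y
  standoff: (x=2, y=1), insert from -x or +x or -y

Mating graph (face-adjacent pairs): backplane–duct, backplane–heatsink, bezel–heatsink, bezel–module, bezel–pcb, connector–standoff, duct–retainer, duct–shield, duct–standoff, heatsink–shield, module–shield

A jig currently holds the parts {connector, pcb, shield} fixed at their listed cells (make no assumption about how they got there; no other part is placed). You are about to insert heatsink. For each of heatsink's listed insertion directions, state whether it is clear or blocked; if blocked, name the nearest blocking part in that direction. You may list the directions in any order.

-x: nearest on ray is pcb@(-2, 0) ⇒ blocked
+x: ray from heatsink(0, 0) has no placed part ⇒ clear

+x: clear; -x: blocked by pcb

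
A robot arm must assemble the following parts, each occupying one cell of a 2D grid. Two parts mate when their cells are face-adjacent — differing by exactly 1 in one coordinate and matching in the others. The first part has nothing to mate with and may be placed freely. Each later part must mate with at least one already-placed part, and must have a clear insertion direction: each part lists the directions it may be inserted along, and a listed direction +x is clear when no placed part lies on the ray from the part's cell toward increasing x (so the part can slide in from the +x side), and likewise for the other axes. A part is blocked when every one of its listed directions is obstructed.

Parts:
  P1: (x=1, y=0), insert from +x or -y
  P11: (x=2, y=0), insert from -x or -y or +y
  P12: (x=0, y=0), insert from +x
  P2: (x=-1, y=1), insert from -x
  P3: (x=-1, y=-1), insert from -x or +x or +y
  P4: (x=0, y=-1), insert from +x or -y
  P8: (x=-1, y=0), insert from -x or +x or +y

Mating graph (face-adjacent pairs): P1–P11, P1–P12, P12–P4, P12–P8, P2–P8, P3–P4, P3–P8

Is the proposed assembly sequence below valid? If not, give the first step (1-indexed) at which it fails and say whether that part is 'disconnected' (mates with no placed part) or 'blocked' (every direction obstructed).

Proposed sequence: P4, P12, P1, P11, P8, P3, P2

1. P4@(0, -1) [+x clear] — {P4}
2. P12@(0, 0) [+x clear] — {P12, P4}
3. P1@(1, 0) [+x clear] — {P1, P12, P4}
4. P11@(2, 0) [-y clear] — {P1, P11, P12, P4}
5. P8@(-1, 0) [-x clear] — {P1, P11, P12, P4, P8}
6. P3@(-1, -1) [-x clear] — {P1, P11, P12, P3, P4, P8}
7. P2@(-1, 1) [-x clear] — {P1, P11, P12, P2, P3, P4, P8}

Valid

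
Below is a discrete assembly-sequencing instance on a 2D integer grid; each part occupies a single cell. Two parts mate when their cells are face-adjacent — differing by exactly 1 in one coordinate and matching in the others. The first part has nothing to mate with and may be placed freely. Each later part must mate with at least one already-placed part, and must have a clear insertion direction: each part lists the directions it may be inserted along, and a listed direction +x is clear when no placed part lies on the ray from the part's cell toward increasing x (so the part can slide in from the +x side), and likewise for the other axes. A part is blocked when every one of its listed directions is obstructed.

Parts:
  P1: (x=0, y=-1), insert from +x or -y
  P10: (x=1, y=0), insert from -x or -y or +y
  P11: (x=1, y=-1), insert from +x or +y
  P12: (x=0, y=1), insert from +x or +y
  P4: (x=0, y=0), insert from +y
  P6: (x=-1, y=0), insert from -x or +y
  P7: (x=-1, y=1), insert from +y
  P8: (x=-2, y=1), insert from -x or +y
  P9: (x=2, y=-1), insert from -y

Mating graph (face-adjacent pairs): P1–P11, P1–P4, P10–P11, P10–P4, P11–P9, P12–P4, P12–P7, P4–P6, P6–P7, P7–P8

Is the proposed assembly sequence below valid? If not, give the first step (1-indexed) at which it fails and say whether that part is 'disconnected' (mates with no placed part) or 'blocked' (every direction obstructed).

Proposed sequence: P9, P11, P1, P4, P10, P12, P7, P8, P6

1. P9@(2, -1) [-y clear] — {P9}
2. P11@(1, -1) [+y clear] — {P11, P9}
3. P1@(0, -1) [-y clear] — {P1, P11, P9}
4. P4@(0, 0) [+y clear] — {P1, P11, P4, P9}
5. P10@(1, 0) [+y clear] — {P1, P10, P11, P4, P9}
6. P12@(0, 1) [+x clear] — {P1, P10, P11, P12, P4, P9}
7. P7@(-1, 1) [+y clear] — {P1, P10, P11, P12, P4, P7, P9}
8. P8@(-2, 1) [-x clear] — {P1, P10, P11, P12, P4, P7, P8, P9}
9. P6@(-1, 0) [-x clear] — {P1, P10, P11, P12, P4, P6, P7, P8, P9}

Valid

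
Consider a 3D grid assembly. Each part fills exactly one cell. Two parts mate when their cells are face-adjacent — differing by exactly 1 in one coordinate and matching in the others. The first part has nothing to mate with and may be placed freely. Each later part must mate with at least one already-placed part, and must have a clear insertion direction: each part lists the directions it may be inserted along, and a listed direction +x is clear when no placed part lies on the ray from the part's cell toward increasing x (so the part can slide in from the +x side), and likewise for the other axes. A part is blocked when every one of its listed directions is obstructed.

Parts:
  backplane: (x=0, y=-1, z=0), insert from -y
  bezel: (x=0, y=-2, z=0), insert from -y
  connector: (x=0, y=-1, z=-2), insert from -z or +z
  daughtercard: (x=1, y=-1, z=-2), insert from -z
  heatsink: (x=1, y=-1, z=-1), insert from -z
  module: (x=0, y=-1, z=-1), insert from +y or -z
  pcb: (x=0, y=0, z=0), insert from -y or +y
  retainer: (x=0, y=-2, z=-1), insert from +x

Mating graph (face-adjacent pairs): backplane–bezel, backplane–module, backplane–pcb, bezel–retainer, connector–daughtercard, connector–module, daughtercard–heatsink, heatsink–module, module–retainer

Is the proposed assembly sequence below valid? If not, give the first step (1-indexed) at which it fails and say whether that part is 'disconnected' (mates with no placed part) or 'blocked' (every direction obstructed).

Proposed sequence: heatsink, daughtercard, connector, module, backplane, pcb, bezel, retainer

Valid

1. heatsink@(1, -1, -1) [-z clear] — {heatsink}
2. daughtercard@(1, -1, -2) [-z clear] — {daughtercard, heatsink}
3. connector@(0, -1, -2) [-z clear] — {connector, daughtercard, heatsink}
4. module@(0, -1, -1) [+y clear] — {connector, daughtercard, heatsink, module}
5. backplane@(0, -1, 0) [-y clear] — {backplane, connector, daughtercard, heatsink, module}
6. pcb@(0, 0, 0) [+y clear] — {backplane, connector, daughtercard, heatsink, module, pcb}
7. bezel@(0, -2, 0) [-y clear] — {backplane, bezel, connector, daughtercard, heatsink, module, pcb}
8. retainer@(0, -2, -1) [+x clear] — {backplane, bezel, connector, daughtercard, heatsink, module, pcb, retainer}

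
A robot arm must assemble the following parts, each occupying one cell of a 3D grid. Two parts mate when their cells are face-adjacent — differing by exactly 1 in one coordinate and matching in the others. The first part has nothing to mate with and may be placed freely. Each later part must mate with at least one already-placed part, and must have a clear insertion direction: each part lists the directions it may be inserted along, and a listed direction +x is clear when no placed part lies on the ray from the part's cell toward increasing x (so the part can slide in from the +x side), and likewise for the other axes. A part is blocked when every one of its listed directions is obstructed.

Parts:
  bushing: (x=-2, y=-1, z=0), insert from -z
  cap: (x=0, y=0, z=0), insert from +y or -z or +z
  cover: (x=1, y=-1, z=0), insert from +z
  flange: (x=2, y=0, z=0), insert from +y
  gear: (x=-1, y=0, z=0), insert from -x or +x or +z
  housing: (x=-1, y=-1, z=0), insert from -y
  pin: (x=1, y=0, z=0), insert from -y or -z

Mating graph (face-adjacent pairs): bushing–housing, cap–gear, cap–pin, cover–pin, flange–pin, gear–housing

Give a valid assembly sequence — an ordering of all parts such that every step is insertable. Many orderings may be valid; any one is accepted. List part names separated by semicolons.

cover; pin; flange; cap; gear; housing; bushing

1. cover@(1, -1, 0) [+z clear] — {cover}
2. pin@(1, 0, 0) [-z clear] — {cover, pin}
3. flange@(2, 0, 0) [+y clear] — {cover, flange, pin}
4. cap@(0, 0, 0) [+y clear] — {cap, cover, flange, pin}
5. gear@(-1, 0, 0) [-x clear] — {cap, cover, flange, gear, pin}
6. housing@(-1, -1, 0) [-y clear] — {cap, cover, flange, gear, housing, pin}
7. bushing@(-2, -1, 0) [-z clear] — {bushing, cap, cover, flange, gear, housing, pin}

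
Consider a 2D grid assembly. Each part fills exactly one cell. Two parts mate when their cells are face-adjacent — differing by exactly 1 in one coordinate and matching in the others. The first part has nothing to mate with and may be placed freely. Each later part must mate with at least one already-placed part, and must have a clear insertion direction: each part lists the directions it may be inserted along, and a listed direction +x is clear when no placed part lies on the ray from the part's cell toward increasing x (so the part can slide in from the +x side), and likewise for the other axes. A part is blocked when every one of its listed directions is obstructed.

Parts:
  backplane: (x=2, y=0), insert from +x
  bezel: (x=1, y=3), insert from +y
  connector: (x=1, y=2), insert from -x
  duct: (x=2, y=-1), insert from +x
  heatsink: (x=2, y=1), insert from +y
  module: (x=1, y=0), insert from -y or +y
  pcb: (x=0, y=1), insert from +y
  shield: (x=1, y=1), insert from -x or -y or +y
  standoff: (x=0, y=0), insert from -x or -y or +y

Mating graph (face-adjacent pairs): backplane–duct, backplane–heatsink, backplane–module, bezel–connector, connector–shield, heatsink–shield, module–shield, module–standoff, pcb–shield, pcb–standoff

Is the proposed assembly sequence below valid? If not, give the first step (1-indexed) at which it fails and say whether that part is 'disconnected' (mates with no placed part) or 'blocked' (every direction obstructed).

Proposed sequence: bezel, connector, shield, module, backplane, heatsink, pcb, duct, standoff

Valid

1. bezel@(1, 3) [+y clear] — {bezel}
2. connector@(1, 2) [-x clear] — {bezel, connector}
3. shield@(1, 1) [-x clear] — {bezel, connector, shield}
4. module@(1, 0) [-y clear] — {bezel, connector, module, shield}
5. backplane@(2, 0) [+x clear] — {backplane, bezel, connector, module, shield}
6. heatsink@(2, 1) [+y clear] — {backplane, bezel, connector, heatsink, module, shield}
7. pcb@(0, 1) [+y clear] — {backplane, bezel, connector, heatsink, module, pcb, shield}
8. duct@(2, -1) [+x clear] — {backplane, bezel, connector, duct, heatsink, module, pcb, shield}
9. standoff@(0, 0) [-x clear] — {backplane, bezel, connector, duct, heatsink, module, pcb, shield, standoff}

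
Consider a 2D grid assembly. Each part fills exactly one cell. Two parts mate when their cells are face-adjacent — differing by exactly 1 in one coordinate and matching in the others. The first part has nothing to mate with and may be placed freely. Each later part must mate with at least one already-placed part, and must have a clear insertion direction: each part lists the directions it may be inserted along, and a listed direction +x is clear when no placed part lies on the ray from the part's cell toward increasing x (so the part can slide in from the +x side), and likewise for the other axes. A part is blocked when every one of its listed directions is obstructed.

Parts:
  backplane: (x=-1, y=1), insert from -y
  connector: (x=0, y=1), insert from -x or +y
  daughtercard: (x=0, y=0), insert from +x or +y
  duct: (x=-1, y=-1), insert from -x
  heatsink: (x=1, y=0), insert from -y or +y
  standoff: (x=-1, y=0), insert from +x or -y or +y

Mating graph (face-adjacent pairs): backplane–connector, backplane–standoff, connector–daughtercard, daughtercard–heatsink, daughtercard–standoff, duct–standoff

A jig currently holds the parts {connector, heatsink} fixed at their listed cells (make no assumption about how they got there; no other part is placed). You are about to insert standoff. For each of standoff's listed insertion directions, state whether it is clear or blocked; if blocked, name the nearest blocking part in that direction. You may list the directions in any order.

+x: blocked by heatsink; +y: clear; -y: clear

+x: nearest on ray is heatsink@(1, 0) ⇒ blocked
-y: ray from standoff(-1, 0) has no placed part ⇒ clear
+y: ray from standoff(-1, 0) has no placed part ⇒ clear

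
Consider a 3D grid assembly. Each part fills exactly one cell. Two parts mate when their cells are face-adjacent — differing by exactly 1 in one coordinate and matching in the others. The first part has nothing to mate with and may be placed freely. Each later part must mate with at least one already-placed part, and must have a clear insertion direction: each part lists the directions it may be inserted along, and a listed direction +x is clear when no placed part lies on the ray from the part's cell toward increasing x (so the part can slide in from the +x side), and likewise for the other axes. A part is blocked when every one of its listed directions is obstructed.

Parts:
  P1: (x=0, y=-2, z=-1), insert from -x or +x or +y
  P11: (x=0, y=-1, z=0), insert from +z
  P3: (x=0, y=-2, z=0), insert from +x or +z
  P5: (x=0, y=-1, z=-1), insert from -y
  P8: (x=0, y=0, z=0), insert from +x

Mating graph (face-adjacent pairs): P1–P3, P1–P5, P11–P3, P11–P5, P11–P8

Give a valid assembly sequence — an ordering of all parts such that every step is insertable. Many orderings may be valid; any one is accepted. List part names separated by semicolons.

1. P8@(0, 0, 0) [+x clear] — {P8}
2. P11@(0, -1, 0) [+z clear] — {P11, P8}
3. P5@(0, -1, -1) [-y clear] — {P11, P5, P8}
4. P3@(0, -2, 0) [+x clear] — {P11, P3, P5, P8}
5. P1@(0, -2, -1) [-x clear] — {P1, P11, P3, P5, P8}

P8; P11; P5; P3; P1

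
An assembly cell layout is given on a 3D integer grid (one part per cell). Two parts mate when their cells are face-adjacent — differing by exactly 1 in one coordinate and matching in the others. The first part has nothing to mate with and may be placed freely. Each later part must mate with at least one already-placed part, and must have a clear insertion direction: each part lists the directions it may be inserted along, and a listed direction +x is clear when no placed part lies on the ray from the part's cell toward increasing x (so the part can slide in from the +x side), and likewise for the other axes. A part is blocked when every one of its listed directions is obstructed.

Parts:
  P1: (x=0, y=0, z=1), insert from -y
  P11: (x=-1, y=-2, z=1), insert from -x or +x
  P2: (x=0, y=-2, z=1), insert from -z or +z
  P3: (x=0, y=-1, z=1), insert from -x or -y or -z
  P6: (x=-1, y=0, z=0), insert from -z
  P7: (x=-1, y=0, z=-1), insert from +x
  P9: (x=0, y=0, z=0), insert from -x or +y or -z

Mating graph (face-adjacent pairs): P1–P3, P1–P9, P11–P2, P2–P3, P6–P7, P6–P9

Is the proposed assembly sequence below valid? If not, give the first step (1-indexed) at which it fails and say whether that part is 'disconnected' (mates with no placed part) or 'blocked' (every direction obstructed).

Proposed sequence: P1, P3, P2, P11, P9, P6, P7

Valid

1. P1@(0, 0, 1) [-y clear] — {P1}
2. P3@(0, -1, 1) [-x clear] — {P1, P3}
3. P2@(0, -2, 1) [-z clear] — {P1, P2, P3}
4. P11@(-1, -2, 1) [-x clear] — {P1, P11, P2, P3}
5. P9@(0, 0, 0) [-x clear] — {P1, P11, P2, P3, P9}
6. P6@(-1, 0, 0) [-z clear] — {P1, P11, P2, P3, P6, P9}
7. P7@(-1, 0, -1) [+x clear] — {P1, P11, P2, P3, P6, P7, P9}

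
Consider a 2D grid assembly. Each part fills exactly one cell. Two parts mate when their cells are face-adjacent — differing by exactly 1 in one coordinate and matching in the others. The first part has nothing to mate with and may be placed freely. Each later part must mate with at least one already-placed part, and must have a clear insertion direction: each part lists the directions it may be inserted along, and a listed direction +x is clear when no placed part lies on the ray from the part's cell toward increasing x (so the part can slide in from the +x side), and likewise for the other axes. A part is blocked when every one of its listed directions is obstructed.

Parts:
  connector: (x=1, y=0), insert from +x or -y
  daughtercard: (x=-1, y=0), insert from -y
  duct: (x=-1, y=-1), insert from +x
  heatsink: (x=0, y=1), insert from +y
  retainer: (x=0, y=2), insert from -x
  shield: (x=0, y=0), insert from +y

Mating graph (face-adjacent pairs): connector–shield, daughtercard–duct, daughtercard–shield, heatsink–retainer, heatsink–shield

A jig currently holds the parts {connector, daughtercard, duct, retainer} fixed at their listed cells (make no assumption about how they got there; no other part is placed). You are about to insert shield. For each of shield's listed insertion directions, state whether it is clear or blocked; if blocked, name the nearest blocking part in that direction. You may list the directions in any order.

+y: blocked by retainer

+y: nearest on ray is retainer@(0, 2) ⇒ blocked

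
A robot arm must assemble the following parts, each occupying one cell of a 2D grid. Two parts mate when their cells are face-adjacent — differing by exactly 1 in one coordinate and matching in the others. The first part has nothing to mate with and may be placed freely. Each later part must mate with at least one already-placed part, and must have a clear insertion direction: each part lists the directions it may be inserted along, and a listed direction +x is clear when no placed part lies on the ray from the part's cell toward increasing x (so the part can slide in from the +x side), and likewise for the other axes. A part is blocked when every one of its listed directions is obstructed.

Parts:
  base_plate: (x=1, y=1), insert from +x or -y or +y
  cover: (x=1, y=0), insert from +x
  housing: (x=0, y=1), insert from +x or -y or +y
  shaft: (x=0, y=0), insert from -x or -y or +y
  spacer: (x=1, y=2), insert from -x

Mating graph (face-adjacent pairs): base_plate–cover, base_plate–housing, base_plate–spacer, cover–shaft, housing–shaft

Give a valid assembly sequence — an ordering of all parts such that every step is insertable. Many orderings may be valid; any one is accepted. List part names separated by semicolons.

1. spacer@(1, 2) [-x clear] — {spacer}
2. base_plate@(1, 1) [+x clear] — {base_plate, spacer}
3. cover@(1, 0) [+x clear] — {base_plate, cover, spacer}
4. housing@(0, 1) [-y clear] — {base_plate, cover, housing, spacer}
5. shaft@(0, 0) [-x clear] — {base_plate, cover, housing, shaft, spacer}

spacer; base_plate; cover; housing; shaft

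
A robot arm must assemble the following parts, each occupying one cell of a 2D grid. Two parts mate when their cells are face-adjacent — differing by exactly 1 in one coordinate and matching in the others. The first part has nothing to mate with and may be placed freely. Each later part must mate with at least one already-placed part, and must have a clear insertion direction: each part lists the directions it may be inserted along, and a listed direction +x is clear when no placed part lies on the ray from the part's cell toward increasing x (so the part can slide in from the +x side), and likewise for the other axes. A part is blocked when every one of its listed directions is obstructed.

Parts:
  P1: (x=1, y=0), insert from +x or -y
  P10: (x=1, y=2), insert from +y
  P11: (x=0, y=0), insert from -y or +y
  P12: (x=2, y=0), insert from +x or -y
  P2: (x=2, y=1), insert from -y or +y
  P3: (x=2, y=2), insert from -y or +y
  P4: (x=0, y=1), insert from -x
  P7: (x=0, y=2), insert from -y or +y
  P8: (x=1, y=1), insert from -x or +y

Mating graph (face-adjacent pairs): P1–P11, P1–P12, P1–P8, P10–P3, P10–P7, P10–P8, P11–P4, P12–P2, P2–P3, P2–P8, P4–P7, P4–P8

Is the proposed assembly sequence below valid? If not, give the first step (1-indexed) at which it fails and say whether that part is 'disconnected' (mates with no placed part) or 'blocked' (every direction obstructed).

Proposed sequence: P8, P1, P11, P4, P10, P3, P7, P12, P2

1. P8@(1, 1) [-x clear] — {P8}
2. P1@(1, 0) [+x clear] — {P1, P8}
3. P11@(0, 0) [-y clear] — {P1, P11, P8}
4. P4@(0, 1) [-x clear] — {P1, P11, P4, P8}
5. P10@(1, 2) [+y clear] — {P1, P10, P11, P4, P8}
6. P3@(2, 2) [-y clear] — {P1, P10, P11, P3, P4, P8}
7. P7@(0, 2) [+y clear] — {P1, P10, P11, P3, P4, P7, P8}
8. P12@(2, 0) [+x clear] — {P1, P10, P11, P12, P3, P4, P7, P8}
9. P2@(2, 1) — -y/+y all obstructed ⇒ blocked

Invalid at step 9 (blocked)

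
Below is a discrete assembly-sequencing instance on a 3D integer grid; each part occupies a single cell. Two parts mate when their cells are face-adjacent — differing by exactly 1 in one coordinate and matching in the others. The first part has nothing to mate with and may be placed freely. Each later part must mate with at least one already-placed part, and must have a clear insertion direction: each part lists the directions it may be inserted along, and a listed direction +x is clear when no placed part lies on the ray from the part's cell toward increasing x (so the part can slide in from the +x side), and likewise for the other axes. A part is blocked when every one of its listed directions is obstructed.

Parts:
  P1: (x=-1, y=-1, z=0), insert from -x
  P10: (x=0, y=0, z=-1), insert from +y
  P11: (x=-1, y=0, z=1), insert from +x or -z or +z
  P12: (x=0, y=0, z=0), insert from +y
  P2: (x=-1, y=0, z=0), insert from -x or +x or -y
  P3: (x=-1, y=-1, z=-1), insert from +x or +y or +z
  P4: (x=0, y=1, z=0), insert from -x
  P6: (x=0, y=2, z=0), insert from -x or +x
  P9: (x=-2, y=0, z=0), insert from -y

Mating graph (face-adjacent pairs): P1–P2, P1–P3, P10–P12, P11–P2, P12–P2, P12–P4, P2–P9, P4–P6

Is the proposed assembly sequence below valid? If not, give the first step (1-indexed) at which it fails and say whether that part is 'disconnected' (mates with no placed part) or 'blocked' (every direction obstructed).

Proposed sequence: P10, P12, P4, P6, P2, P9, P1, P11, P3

Valid

1. P10@(0, 0, -1) [+y clear] — {P10}
2. P12@(0, 0, 0) [+y clear] — {P10, P12}
3. P4@(0, 1, 0) [-x clear] — {P10, P12, P4}
4. P6@(0, 2, 0) [-x clear] — {P10, P12, P4, P6}
5. P2@(-1, 0, 0) [-x clear] — {P10, P12, P2, P4, P6}
6. P9@(-2, 0, 0) [-y clear] — {P10, P12, P2, P4, P6, P9}
7. P1@(-1, -1, 0) [-x clear] — {P1, P10, P12, P2, P4, P6, P9}
8. P11@(-1, 0, 1) [+x clear] — {P1, P10, P11, P12, P2, P4, P6, P9}
9. P3@(-1, -1, -1) [+x clear] — {P1, P10, P11, P12, P2, P3, P4, P6, P9}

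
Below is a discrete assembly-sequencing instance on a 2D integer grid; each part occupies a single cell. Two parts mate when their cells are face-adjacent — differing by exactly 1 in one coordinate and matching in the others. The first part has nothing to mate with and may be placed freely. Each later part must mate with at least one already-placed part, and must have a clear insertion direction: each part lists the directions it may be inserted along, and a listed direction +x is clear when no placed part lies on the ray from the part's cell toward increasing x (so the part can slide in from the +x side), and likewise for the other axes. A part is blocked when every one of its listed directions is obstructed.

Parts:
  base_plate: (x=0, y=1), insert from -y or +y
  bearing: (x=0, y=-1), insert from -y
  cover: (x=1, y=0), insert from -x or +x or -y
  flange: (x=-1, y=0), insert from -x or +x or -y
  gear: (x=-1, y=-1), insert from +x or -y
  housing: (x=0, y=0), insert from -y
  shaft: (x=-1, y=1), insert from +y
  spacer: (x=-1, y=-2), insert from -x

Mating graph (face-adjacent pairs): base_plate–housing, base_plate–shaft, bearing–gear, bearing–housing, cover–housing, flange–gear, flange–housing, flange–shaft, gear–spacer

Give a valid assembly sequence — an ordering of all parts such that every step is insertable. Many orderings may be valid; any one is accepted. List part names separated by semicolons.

1. housing@(0, 0) [-y clear] — {housing}
2. cover@(1, 0) [+x clear] — {cover, housing}
3. bearing@(0, -1) [-y clear] — {bearing, cover, housing}
4. base_plate@(0, 1) [+y clear] — {base_plate, bearing, cover, housing}
5. flange@(-1, 0) [-x clear] — {base_plate, bearing, cover, flange, housing}
6. shaft@(-1, 1) [+y clear] — {base_plate, bearing, cover, flange, housing, shaft}
7. gear@(-1, -1) [-y clear] — {base_plate, bearing, cover, flange, gear, housing, shaft}
8. spacer@(-1, -2) [-x clear] — {base_plate, bearing, cover, flange, gear, housing, shaft, spacer}

housing; cover; bearing; base_plate; flange; shaft; gear; spacer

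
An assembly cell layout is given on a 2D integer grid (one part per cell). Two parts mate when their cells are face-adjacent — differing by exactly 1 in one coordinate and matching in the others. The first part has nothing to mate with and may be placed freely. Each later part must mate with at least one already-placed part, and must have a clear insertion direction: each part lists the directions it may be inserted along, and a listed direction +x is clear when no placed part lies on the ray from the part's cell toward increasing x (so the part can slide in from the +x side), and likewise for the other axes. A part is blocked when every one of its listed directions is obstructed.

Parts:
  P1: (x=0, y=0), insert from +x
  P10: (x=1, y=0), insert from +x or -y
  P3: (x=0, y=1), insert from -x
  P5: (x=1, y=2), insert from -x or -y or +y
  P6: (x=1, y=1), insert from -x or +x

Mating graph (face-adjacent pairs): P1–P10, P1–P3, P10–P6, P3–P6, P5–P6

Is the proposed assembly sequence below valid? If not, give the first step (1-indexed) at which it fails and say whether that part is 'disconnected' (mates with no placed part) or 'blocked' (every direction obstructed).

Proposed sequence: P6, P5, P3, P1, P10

1. P6@(1, 1) [-x clear] — {P6}
2. P5@(1, 2) [-x clear] — {P5, P6}
3. P3@(0, 1) [-x clear] — {P3, P5, P6}
4. P1@(0, 0) [+x clear] — {P1, P3, P5, P6}
5. P10@(1, 0) [+x clear] — {P1, P10, P3, P5, P6}

Valid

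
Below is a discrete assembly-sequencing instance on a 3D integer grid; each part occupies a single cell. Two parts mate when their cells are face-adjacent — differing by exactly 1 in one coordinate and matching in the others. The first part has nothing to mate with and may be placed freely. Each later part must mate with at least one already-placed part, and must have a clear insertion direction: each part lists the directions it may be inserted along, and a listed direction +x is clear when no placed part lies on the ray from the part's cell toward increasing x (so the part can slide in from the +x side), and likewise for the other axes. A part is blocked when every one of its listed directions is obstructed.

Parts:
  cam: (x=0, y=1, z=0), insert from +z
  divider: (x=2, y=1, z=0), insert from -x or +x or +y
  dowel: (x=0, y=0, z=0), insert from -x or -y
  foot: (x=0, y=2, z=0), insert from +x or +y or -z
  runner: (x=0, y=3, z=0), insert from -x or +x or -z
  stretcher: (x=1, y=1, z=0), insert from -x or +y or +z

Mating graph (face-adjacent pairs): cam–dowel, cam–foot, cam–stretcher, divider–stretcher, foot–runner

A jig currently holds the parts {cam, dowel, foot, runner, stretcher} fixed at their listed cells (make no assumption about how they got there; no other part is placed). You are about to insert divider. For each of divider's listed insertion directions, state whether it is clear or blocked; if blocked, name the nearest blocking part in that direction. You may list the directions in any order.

-x: nearest on ray is stretcher@(1, 1, 0) ⇒ blocked
+x: ray from divider(2, 1, 0) has no placed part ⇒ clear
+y: ray from divider(2, 1, 0) has no placed part ⇒ clear

+x: clear; +y: clear; -x: blocked by stretcher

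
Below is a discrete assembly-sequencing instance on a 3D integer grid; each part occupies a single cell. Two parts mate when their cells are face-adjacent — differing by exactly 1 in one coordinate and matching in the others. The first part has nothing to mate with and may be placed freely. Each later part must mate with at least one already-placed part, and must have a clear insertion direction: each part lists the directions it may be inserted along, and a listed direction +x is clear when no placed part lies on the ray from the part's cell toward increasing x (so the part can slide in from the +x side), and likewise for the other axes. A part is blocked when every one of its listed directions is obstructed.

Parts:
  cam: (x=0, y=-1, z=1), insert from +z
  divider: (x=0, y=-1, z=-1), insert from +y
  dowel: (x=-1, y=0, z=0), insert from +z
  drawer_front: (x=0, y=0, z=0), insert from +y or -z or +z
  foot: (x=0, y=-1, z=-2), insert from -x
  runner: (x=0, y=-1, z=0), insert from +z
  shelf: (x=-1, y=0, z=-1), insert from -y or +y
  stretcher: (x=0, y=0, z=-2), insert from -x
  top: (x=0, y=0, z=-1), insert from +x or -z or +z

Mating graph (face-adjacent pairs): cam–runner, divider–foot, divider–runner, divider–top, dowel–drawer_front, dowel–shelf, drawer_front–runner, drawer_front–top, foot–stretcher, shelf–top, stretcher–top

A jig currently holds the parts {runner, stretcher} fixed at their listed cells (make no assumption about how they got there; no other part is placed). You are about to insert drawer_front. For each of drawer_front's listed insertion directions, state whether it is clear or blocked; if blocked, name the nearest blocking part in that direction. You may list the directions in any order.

+y: clear; +z: clear; -z: blocked by stretcher

+y: ray from drawer_front(0, 0, 0) has no placed part ⇒ clear
-z: nearest on ray is stretcher@(0, 0, -2) ⇒ blocked
+z: ray from drawer_front(0, 0, 0) has no placed part ⇒ clear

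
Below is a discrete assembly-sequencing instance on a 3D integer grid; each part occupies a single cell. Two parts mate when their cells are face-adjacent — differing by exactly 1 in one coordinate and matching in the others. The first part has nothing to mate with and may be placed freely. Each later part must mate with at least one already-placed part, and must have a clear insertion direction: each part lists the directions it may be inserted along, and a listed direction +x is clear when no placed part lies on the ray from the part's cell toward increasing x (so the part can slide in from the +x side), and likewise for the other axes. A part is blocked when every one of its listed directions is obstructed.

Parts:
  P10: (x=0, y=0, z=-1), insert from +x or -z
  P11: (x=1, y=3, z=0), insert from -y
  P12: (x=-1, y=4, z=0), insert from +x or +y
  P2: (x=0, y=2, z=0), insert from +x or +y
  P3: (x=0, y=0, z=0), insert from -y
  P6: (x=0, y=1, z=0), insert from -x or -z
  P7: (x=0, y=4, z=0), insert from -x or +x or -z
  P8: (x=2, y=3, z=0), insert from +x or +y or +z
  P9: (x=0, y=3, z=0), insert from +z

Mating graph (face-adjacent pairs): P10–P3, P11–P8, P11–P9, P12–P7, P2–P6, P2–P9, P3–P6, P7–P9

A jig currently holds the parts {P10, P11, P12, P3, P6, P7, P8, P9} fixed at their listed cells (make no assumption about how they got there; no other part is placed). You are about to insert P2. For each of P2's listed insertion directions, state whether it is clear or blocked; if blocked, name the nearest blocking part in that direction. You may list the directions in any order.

+x: ray from P2(0, 2, 0) has no placed part ⇒ clear
+y: nearest on ray is P9@(0, 3, 0) ⇒ blocked

+x: clear; +y: blocked by P9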